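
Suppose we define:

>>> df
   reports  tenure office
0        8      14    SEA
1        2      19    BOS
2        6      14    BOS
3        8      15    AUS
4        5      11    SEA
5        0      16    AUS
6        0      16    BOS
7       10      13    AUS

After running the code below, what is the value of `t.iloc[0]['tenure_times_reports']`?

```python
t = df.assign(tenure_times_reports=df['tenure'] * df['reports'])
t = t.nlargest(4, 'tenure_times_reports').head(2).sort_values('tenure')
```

add column tenure_times_reports = df['tenure'] * df['reports']:
   reports  tenure office  tenure_times_reports
0        8      14    SEA                   112
1        2      19    BOS                    38
2        6      14    BOS                    84
3        8      15    AUS                   120
4        5      11    SEA                    55
5        0      16    AUS                     0
6        0      16    BOS                     0
7       10      13    AUS                   130
take 4 rows with largest tenure_times_reports:
   reports  tenure office  tenure_times_reports
7       10      13    AUS                   130
3        8      15    AUS                   120
0        8      14    SEA                   112
2        6      14    BOS                    84
take first 2 rows:
   reports  tenure office  tenure_times_reports
7       10      13    AUS                   130
3        8      15    AUS                   120
sort by tenure:
   reports  tenure office  tenure_times_reports
7       10      13    AUS                   130
3        8      15    AUS                   120

130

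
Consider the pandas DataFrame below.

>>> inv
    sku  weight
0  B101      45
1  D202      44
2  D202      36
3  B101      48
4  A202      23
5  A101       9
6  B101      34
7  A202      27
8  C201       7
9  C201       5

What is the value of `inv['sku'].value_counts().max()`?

value_counts of sku:
sku
B101    3
D202    2
A202    2
C201    2
A101    1
Name: count, dtype: int64
The max of the resulting series is 3.

3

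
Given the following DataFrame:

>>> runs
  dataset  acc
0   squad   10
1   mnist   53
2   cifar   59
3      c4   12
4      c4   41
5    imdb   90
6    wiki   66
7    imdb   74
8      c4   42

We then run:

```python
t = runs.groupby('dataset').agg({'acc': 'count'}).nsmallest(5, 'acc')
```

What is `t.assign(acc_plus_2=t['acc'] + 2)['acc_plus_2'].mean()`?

3.2

group by dataset, count of acc:
         acc
dataset     
c4         3
cifar      1
imdb       2
mnist      1
squad      1
wiki       1
take 5 rows with smallest acc:
         acc
dataset     
cifar      1
mnist      1
squad      1
wiki       1
imdb       2
add column acc_plus_2 = t['acc'] + 2:
         acc  acc_plus_2
dataset                 
cifar      1           3
mnist      1           3
squad      1           3
wiki       1           3
imdb       2           4
So mean() = 3.2.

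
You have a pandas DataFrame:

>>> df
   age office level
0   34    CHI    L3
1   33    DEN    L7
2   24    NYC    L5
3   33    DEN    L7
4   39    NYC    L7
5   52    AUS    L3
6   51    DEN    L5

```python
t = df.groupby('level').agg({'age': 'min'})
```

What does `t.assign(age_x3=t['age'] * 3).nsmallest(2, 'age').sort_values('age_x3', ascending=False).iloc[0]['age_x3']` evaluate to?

99

group by level, min of age:
       age
level     
L3      34
L5      24
L7      33
add column age_x3 = t['age'] * 3:
       age  age_x3
level             
L3      34     102
L5      24      72
L7      33      99
take 2 rows with smallest age:
       age  age_x3
level             
L5      24      72
L7      33      99
sort by age_x3 descending:
       age  age_x3
level             
L7      33      99
L5      24      72
value at position 0, column 'age_x3' → 99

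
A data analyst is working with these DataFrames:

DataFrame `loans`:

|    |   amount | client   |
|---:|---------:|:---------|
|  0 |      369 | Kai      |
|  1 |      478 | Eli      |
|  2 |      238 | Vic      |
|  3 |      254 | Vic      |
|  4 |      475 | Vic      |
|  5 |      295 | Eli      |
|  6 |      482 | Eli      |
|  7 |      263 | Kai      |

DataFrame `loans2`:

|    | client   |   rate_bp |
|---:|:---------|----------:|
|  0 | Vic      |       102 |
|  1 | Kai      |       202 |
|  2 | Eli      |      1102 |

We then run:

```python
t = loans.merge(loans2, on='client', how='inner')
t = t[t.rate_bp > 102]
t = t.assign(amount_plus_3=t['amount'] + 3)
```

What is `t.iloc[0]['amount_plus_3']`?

merge on 'client' (how='inner') → 8 rows:
   amount client  rate_bp
0     369    Kai      202
1     478    Eli     1102
2     238    Vic      102
3     254    Vic      102
4     475    Vic      102
5     295    Eli     1102
6     482    Eli     1102
7     263    Kai      202
filter rows where rate_bp > 102:
   amount client  rate_bp
0     369    Kai      202
1     478    Eli     1102
5     295    Eli     1102
6     482    Eli     1102
7     263    Kai      202
add column amount_plus_3 = t['amount'] + 3:
   amount client  rate_bp  amount_plus_3
0     369    Kai      202            372
1     478    Eli     1102            481
5     295    Eli     1102            298
6     482    Eli     1102            485
7     263    Kai      202            266
So iloc[0]['amount_plus_3'] = 372.

372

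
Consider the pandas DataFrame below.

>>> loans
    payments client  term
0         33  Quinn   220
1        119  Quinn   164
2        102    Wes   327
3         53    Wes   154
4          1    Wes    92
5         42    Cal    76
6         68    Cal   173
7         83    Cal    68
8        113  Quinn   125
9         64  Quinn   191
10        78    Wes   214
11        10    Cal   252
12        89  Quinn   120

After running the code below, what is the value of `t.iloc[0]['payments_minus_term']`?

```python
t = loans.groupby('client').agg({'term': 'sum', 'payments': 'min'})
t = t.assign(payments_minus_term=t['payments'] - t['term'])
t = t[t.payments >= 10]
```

group by client: sum(term), min(payments):
        term  payments
client                
Cal      569        10
Quinn    820        33
Wes      787         1
add column payments_minus_term = t['payments'] - t['term']:
        term  payments  payments_minus_term
client                                     
Cal      569        10                 -559
Quinn    820        33                 -787
Wes      787         1                 -786
filter rows where payments >= 10:
        term  payments  payments_minus_term
client                                     
Cal      569        10                 -559
Quinn    820        33                 -787
Finally, value at position 0, column 'payments_minus_term' = -559.

-559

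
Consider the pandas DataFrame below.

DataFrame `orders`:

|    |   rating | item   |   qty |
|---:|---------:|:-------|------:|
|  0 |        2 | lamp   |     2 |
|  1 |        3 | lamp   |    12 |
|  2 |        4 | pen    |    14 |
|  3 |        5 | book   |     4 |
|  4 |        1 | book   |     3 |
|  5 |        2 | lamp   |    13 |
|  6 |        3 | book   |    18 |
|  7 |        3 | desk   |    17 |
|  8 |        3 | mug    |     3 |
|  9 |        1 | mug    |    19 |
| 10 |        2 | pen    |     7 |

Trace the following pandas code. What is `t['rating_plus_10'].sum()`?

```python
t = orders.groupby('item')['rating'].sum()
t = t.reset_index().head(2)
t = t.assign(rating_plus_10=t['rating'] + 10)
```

32

group by item, sum of rating:
item
book    9
desk    3
lamp    7
mug     4
pen     6
Name: rating, dtype: int64
reset_index():
   item  rating
0  book       9
1  desk       3
2  lamp       7
3   mug       4
4   pen       6
take first 2 rows:
   item  rating
0  book       9
1  desk       3
add column rating_plus_10 = t['rating'] + 10:
   item  rating  rating_plus_10
0  book       9              19
1  desk       3              13
Then the sum of column 'rating_plus_10': 32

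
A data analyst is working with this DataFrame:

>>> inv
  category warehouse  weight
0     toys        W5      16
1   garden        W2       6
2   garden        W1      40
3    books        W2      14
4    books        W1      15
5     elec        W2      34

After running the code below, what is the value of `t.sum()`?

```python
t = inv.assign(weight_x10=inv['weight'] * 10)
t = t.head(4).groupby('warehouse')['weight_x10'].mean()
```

add column weight_x10 = inv['weight'] * 10:
  category warehouse  weight  weight_x10
0     toys        W5      16         160
1   garden        W2       6          60
2   garden        W1      40         400
3    books        W2      14         140
4    books        W1      15         150
5     elec        W2      34         340
take first 4 rows:
  category warehouse  weight  weight_x10
0     toys        W5      16         160
1   garden        W2       6          60
2   garden        W1      40         400
3    books        W2      14         140
group by warehouse, mean of weight_x10:
warehouse
W1    400.0
W2    100.0
W5    160.0
Name: weight_x10, dtype: float64
Then the sum of the resulting series: 660.0

660.0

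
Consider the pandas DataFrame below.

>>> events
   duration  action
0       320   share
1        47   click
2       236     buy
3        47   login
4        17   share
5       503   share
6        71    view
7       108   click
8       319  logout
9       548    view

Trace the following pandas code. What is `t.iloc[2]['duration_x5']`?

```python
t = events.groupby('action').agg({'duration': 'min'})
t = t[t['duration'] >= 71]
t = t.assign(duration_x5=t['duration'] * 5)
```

355

group by action, min of duration:
        duration
action          
buy          236
click         47
login         47
logout       319
share         17
view          71
filter rows where duration >= 71:
        duration
action          
buy          236
logout       319
view          71
add column duration_x5 = t['duration'] * 5:
        duration  duration_x5
action                       
buy          236         1180
logout       319         1595
view          71          355
Hence 355.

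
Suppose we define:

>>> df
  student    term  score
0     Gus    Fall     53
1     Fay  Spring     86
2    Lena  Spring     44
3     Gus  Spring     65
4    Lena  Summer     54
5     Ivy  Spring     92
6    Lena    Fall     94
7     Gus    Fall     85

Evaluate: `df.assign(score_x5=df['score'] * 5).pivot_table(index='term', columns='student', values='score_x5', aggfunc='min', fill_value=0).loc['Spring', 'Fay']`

add column score_x5 = df['score'] * 5:
  student    term  score  score_x5
0     Gus    Fall     53       265
1     Fay  Spring     86       430
2    Lena  Spring     44       220
3     Gus  Spring     65       325
4    Lena  Summer     54       270
5     Ivy  Spring     92       460
6    Lena    Fall     94       470
7     Gus    Fall     85       425
pivot: rows=term, cols=student, min(score_x5):
student  Fay  Gus  Ivy  Lena
term                        
Fall       0  265    0   470
Spring   430  325  460   220
Summer     0    0    0   270
value at row 'Spring', column 'Fay' → 430

430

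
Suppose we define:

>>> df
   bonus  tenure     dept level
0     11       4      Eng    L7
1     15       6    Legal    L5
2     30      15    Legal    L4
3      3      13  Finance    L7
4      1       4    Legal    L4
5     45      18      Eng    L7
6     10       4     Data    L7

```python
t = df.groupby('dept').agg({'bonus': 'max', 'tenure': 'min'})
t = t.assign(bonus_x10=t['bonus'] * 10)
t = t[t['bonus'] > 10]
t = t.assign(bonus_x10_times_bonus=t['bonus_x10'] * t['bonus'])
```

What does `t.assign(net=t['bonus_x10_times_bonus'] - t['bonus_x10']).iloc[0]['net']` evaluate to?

group by dept: max(bonus), min(tenure):
         bonus  tenure
dept                  
Data        10       4
Eng         45       4
Finance      3      13
Legal       30       4
add column bonus_x10 = t['bonus'] * 10:
         bonus  tenure  bonus_x10
dept                             
Data        10       4        100
Eng         45       4        450
Finance      3      13         30
Legal       30       4        300
filter rows where bonus > 10:
       bonus  tenure  bonus_x10
dept                           
Eng       45       4        450
Legal     30       4        300
add column bonus_x10_times_bonus = t['bonus_x10'] * t['bonus']:
       bonus  tenure  bonus_x10  bonus_x10_times_bonus
dept                                                  
Eng       45       4        450                  20250
Legal     30       4        300                   9000
add column net = t['bonus_x10_times_bonus'] - t['bonus_x10']:
       bonus  tenure  bonus_x10  bonus_x10_times_bonus    net
dept                                                         
Eng       45       4        450                  20250  19800
Legal     30       4        300                   9000   8700
The value at position 0, column 'net' is 19800.

19800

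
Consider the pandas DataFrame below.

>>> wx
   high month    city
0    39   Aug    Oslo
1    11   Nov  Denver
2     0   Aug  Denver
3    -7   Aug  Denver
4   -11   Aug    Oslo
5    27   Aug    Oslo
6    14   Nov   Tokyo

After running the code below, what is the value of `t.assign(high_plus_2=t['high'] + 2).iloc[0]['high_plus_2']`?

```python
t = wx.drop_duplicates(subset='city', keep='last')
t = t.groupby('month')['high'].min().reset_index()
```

drop duplicate city (keep=last):
   high month    city
3    -7   Aug  Denver
5    27   Aug    Oslo
6    14   Nov   Tokyo
group by month, min of high:
month
Aug    -7
Nov    14
Name: high, dtype: int64
reset_index():
  month  high
0   Aug    -7
1   Nov    14
add column high_plus_2 = t['high'] + 2:
  month  high  high_plus_2
0   Aug    -7           -5
1   Nov    14           16
Hence -5.

-5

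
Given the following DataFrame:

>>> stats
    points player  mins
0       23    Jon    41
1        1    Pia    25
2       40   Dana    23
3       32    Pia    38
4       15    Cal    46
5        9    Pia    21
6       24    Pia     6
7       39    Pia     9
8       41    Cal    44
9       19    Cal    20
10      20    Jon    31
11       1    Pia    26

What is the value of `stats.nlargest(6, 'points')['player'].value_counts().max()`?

3

take 6 rows with largest points:
   points player  mins
8      41    Cal    44
2      40   Dana    23
7      39    Pia     9
3      32    Pia    38
6      24    Pia     6
0      23    Jon    41
value_counts of player:
player
Pia     3
Cal     1
Dana    1
Jon     1
Name: count, dtype: int64
So max() = 3.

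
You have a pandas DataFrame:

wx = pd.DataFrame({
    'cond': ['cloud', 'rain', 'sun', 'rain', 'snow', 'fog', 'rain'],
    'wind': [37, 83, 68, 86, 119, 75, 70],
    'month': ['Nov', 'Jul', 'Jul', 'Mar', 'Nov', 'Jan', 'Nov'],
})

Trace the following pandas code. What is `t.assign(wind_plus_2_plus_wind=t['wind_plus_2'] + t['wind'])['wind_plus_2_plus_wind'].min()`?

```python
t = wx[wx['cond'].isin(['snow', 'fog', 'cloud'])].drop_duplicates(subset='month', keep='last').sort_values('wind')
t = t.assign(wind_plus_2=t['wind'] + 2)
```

152

filter rows where cond in ['snow', 'fog', 'cloud']:
    cond  wind month
0  cloud    37   Nov
4   snow   119   Nov
5    fog    75   Jan
drop duplicate month (keep=last):
   cond  wind month
4  snow   119   Nov
5   fog    75   Jan
sort by wind:
   cond  wind month
5   fog    75   Jan
4  snow   119   Nov
add column wind_plus_2 = t['wind'] + 2:
   cond  wind month  wind_plus_2
5   fog    75   Jan           77
4  snow   119   Nov          121
add column wind_plus_2_plus_wind = t['wind_plus_2'] + t['wind']:
   cond  wind month  wind_plus_2  wind_plus_2_plus_wind
5   fog    75   Jan           77                    152
4  snow   119   Nov          121                    240
Then the min of column 'wind_plus_2_plus_wind': 152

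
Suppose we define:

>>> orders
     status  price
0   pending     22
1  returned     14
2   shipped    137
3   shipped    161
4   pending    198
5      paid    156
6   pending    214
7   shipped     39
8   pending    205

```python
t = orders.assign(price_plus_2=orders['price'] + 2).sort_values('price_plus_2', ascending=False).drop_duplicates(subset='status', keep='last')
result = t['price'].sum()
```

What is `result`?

231

add column price_plus_2 = orders['price'] + 2:
     status  price  price_plus_2
0   pending     22            24
1  returned     14            16
2   shipped    137           139
3   shipped    161           163
4   pending    198           200
5      paid    156           158
6   pending    214           216
7   shipped     39            41
8   pending    205           207
sort by price_plus_2 descending:
     status  price  price_plus_2
6   pending    214           216
8   pending    205           207
4   pending    198           200
3   shipped    161           163
5      paid    156           158
2   shipped    137           139
7   shipped     39            41
0   pending     22            24
1  returned     14            16
drop duplicate status (keep=last):
     status  price  price_plus_2
5      paid    156           158
7   shipped     39            41
0   pending     22            24
1  returned     14            16
So sum() = 231.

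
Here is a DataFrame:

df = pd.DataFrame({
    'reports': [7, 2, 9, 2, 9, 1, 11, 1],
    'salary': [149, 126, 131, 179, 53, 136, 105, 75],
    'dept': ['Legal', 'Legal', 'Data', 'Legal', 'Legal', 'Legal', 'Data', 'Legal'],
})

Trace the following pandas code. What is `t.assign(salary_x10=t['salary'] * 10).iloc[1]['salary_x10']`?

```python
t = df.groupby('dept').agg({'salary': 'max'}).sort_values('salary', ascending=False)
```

1310

group by dept, max of salary:
       salary
dept         
Data      131
Legal     179
sort by salary descending:
       salary
dept         
Legal     179
Data      131
add column salary_x10 = t['salary'] * 10:
       salary  salary_x10
dept                     
Legal     179        1790
Data      131        1310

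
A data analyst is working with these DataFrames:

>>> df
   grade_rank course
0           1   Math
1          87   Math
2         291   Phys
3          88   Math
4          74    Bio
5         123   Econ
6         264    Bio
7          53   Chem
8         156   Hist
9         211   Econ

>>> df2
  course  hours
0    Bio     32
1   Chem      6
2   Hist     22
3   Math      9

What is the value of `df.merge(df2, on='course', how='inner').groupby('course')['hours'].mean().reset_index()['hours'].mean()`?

merge on 'course' (how='inner') → 7 rows:
   grade_rank course  hours
0           1   Math      9
1          87   Math      9
2          88   Math      9
3          74    Bio     32
4         264    Bio     32
5          53   Chem      6
6         156   Hist     22
group by course, mean of hours:
course
Bio     32.0
Chem     6.0
Hist    22.0
Math     9.0
Name: hours, dtype: float64
reset_index():
  course  hours
0    Bio   32.0
1   Chem    6.0
2   Hist   22.0
3   Math    9.0
Then the mean of column 'hours': 17.25

17.25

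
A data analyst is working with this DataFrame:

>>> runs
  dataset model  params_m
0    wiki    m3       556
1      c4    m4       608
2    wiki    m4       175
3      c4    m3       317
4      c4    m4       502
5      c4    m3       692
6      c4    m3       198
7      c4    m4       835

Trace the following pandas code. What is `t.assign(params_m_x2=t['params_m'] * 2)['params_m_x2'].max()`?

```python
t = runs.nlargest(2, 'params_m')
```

1670

take 2 rows with largest params_m:
  dataset model  params_m
7      c4    m4       835
5      c4    m3       692
add column params_m_x2 = t['params_m'] * 2:
  dataset model  params_m  params_m_x2
7      c4    m4       835         1670
5      c4    m3       692         1384
Finally, max of column 'params_m_x2' = 1670.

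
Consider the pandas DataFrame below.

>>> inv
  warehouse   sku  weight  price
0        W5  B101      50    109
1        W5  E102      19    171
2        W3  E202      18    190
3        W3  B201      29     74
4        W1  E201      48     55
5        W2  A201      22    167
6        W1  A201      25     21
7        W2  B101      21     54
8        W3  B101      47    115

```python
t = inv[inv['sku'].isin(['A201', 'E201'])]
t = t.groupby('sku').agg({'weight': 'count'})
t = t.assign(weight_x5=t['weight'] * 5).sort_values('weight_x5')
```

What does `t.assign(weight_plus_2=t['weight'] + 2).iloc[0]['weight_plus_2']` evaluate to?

3

filter rows where sku in ['A201', 'E201']:
  warehouse   sku  weight  price
4        W1  E201      48     55
5        W2  A201      22    167
6        W1  A201      25     21
group by sku, count of weight:
      weight
sku         
A201       2
E201       1
add column weight_x5 = t['weight'] * 5:
      weight  weight_x5
sku                    
A201       2         10
E201       1          5
sort by weight_x5:
      weight  weight_x5
sku                    
E201       1          5
A201       2         10
add column weight_plus_2 = t['weight'] + 2:
      weight  weight_x5  weight_plus_2
sku                                   
E201       1          5              3
A201       2         10              4
Taking the value at position 0, column 'weight_plus_2' gives 3.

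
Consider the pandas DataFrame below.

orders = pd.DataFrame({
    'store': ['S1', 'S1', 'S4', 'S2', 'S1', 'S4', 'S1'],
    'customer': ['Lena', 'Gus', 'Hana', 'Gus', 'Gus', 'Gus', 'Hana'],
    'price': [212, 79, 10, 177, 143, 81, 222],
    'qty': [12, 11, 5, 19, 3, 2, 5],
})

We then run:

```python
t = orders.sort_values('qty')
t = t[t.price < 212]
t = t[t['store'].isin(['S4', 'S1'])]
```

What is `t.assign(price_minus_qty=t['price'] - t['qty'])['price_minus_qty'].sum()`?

sort by qty:
  store customer  price  qty
5    S4      Gus     81    2
4    S1      Gus    143    3
2    S4     Hana     10    5
6    S1     Hana    222    5
1    S1      Gus     79   11
0    S1     Lena    212   12
3    S2      Gus    177   19
filter rows where price < 212:
  store customer  price  qty
5    S4      Gus     81    2
4    S1      Gus    143    3
2    S4     Hana     10    5
1    S1      Gus     79   11
3    S2      Gus    177   19
filter rows where store in ['S4', 'S1']:
  store customer  price  qty
5    S4      Gus     81    2
4    S1      Gus    143    3
2    S4     Hana     10    5
1    S1      Gus     79   11
add column price_minus_qty = t['price'] - t['qty']:
  store customer  price  qty  price_minus_qty
5    S4      Gus     81    2               79
4    S1      Gus    143    3              140
2    S4     Hana     10    5                5
1    S1      Gus     79   11               68
Finally, sum of column 'price_minus_qty' = 292.

292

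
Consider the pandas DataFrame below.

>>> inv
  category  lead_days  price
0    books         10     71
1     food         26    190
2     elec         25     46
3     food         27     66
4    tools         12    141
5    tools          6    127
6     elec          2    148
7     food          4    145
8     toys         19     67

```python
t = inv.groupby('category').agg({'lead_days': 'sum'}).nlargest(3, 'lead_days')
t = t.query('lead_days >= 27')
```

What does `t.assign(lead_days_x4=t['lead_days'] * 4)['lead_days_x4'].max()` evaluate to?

228

group by category, sum of lead_days:
          lead_days
category           
books            10
elec             27
food             57
tools            18
toys             19
take 3 rows with largest lead_days:
          lead_days
category           
food             57
elec             27
toys             19
filter rows where lead_days >= 27:
          lead_days
category           
food             57
elec             27
add column lead_days_x4 = t['lead_days'] * 4:
          lead_days  lead_days_x4
category                         
food             57           228
elec             27           108
So max() = 228.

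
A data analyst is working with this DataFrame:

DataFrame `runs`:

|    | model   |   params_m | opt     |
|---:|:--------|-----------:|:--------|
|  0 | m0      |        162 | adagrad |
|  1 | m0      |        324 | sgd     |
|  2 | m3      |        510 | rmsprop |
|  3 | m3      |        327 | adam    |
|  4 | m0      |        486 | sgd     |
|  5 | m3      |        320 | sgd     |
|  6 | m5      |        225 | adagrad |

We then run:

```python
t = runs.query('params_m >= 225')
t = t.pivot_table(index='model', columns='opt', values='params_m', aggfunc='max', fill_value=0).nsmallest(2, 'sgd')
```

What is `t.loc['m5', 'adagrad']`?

filter rows where params_m >= 225:
  model  params_m      opt
1    m0       324      sgd
2    m3       510  rmsprop
3    m3       327     adam
4    m0       486      sgd
5    m3       320      sgd
6    m5       225  adagrad
pivot: rows=model, cols=opt, max(params_m):
opt    adagrad  adam  rmsprop  sgd
model                             
m0           0     0        0  486
m3           0   327      510  320
m5         225     0        0    0
take 2 rows with smallest sgd:
opt    adagrad  adam  rmsprop  sgd
model                             
m5         225     0        0    0
m3           0   327      510  320

225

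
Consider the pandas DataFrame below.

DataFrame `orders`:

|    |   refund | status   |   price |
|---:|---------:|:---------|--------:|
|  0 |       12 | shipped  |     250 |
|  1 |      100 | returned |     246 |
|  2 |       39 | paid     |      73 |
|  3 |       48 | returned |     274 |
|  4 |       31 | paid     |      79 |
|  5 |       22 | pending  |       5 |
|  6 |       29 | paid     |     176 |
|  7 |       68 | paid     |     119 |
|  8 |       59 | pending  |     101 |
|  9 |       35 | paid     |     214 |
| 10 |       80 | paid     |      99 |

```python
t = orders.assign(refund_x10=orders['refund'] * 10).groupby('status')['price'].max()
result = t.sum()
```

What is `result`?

839

add column refund_x10 = orders['refund'] * 10:
    refund    status  price  refund_x10
0       12   shipped    250         120
1      100  returned    246        1000
2       39      paid     73         390
3       48  returned    274         480
4       31      paid     79         310
5       22   pending      5         220
6       29      paid    176         290
7       68      paid    119         680
8       59   pending    101         590
9       35      paid    214         350
10      80      paid     99         800
group by status, max of price:
status
paid        214
pending     101
returned    274
shipped     250
Name: price, dtype: int64
Taking the sum of the resulting series gives 839.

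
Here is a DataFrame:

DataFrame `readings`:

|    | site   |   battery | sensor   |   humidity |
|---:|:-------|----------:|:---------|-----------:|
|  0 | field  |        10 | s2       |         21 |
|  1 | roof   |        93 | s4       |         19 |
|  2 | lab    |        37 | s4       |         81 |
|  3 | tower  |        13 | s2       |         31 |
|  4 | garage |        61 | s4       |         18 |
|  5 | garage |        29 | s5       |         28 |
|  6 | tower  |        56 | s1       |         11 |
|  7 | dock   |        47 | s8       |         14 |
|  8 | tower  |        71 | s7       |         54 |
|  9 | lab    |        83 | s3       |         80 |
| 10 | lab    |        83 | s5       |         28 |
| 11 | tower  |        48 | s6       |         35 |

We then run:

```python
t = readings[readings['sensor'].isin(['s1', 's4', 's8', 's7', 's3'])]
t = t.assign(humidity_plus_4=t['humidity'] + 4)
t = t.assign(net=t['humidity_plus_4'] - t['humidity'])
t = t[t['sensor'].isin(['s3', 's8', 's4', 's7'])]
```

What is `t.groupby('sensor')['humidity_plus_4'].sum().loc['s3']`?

filter rows where sensor in ['s1', 's4', 's8', 's7', 's3']:
     site  battery sensor  humidity
1    roof       93     s4        19
2     lab       37     s4        81
4  garage       61     s4        18
6   tower       56     s1        11
7    dock       47     s8        14
8   tower       71     s7        54
9     lab       83     s3        80
add column humidity_plus_4 = t['humidity'] + 4:
     site  battery sensor  humidity  humidity_plus_4
1    roof       93     s4        19               23
2     lab       37     s4        81               85
4  garage       61     s4        18               22
6   tower       56     s1        11               15
7    dock       47     s8        14               18
8   tower       71     s7        54               58
9     lab       83     s3        80               84
add column net = t['humidity_plus_4'] - t['humidity']:
     site  battery sensor  humidity  humidity_plus_4  net
1    roof       93     s4        19               23    4
2     lab       37     s4        81               85    4
4  garage       61     s4        18               22    4
6   tower       56     s1        11               15    4
7    dock       47     s8        14               18    4
8   tower       71     s7        54               58    4
9     lab       83     s3        80               84    4
filter rows where sensor in ['s3', 's8', 's4', 's7']:
     site  battery sensor  humidity  humidity_plus_4  net
1    roof       93     s4        19               23    4
2     lab       37     s4        81               85    4
4  garage       61     s4        18               22    4
7    dock       47     s8        14               18    4
8   tower       71     s7        54               58    4
9     lab       83     s3        80               84    4
group by sensor, sum of humidity_plus_4:
sensor
s3     84
s4    130
s7     58
s8     18
Name: humidity_plus_4, dtype: int64

84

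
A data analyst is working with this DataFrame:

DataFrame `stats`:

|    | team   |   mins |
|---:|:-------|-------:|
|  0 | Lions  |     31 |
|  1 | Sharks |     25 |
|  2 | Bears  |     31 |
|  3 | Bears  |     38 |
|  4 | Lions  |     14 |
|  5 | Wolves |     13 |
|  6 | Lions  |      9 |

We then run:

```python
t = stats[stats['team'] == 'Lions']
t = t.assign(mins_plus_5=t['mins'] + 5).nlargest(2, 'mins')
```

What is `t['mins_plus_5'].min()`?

19

filter rows where team == 'Lions':
    team  mins
0  Lions    31
4  Lions    14
6  Lions     9
add column mins_plus_5 = t['mins'] + 5:
    team  mins  mins_plus_5
0  Lions    31           36
4  Lions    14           19
6  Lions     9           14
take 2 rows with largest mins:
    team  mins  mins_plus_5
0  Lions    31           36
4  Lions    14           19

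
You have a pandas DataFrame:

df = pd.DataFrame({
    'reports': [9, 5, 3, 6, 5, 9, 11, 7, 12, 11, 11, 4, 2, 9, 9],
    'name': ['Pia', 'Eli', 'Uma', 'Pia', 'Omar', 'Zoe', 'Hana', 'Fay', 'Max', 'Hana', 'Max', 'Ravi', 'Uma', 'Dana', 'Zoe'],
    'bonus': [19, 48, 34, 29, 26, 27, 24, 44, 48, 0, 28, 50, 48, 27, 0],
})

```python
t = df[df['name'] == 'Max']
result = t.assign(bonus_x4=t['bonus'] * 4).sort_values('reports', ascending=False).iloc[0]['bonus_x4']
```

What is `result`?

filter rows where name == 'Max':
    reports name  bonus
8        12  Max     48
10       11  Max     28
add column bonus_x4 = t['bonus'] * 4:
    reports name  bonus  bonus_x4
8        12  Max     48       192
10       11  Max     28       112
sort by reports descending:
    reports name  bonus  bonus_x4
8        12  Max     48       192
10       11  Max     28       112

192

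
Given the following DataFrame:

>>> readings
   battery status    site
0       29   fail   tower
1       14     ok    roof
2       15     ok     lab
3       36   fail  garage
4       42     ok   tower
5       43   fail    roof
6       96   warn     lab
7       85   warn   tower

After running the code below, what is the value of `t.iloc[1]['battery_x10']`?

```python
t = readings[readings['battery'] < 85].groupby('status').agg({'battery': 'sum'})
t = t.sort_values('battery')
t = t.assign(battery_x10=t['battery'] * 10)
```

1080

filter rows where battery < 85:
   battery status    site
0       29   fail   tower
1       14     ok    roof
2       15     ok     lab
3       36   fail  garage
4       42     ok   tower
5       43   fail    roof
group by status, sum of battery:
        battery
status         
fail        108
ok           71
sort by battery:
        battery
status         
ok           71
fail        108
add column battery_x10 = t['battery'] * 10:
        battery  battery_x10
status                      
ok           71          710
fail        108         1080
The value at position 1, column 'battery_x10' is 1080.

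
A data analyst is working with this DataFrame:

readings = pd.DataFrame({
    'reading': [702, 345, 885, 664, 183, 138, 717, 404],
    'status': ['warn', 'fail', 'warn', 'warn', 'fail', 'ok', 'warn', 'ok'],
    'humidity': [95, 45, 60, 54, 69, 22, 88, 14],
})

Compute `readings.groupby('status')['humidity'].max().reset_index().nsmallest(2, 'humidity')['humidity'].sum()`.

91

group by status, max of humidity:
status
fail    69
ok      22
warn    95
Name: humidity, dtype: int64
reset_index():
  status  humidity
0   fail        69
1     ok        22
2   warn        95
take 2 rows with smallest humidity:
  status  humidity
1     ok        22
0   fail        69
sum of column 'humidity' → 91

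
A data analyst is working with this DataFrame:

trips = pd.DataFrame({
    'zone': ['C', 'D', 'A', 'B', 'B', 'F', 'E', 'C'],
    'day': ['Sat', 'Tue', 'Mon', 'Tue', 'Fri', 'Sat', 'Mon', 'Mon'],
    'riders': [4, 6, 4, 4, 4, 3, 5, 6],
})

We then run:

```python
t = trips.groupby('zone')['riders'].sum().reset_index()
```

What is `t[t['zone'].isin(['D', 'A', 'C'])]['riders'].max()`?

10

group by zone, sum of riders:
zone
A     4
B     8
C    10
D     6
E     5
F     3
Name: riders, dtype: int64
reset_index():
  zone  riders
0    A       4
1    B       8
2    C      10
3    D       6
4    E       5
5    F       3
filter rows where zone in ['D', 'A', 'C']:
  zone  riders
0    A       4
2    C      10
3    D       6
Taking the max of column 'riders' gives 10.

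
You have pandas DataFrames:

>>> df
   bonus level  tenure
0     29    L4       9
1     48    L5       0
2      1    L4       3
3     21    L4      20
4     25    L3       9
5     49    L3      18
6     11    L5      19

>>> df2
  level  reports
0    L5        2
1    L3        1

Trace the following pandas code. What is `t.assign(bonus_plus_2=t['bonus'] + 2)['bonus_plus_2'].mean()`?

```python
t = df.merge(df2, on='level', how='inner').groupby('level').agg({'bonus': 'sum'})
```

merge on 'level' (how='inner') → 4 rows:
   bonus level  tenure  reports
0     48    L5       0        2
1     25    L3       9        1
2     49    L3      18        1
3     11    L5      19        2
group by level, sum of bonus:
       bonus
level       
L3        74
L5        59
add column bonus_plus_2 = t['bonus'] + 2:
       bonus  bonus_plus_2
level                     
L3        74            76
L5        59            61
Taking the mean of column 'bonus_plus_2' gives 68.5.

68.5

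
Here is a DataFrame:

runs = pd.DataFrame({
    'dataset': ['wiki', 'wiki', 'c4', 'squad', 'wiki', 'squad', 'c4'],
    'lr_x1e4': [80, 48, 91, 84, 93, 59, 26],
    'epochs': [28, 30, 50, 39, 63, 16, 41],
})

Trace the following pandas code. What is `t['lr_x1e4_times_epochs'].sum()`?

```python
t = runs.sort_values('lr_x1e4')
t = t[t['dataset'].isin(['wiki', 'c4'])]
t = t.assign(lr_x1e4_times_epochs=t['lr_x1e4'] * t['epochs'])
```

15155

sort by lr_x1e4:
  dataset  lr_x1e4  epochs
6      c4       26      41
1    wiki       48      30
5   squad       59      16
0    wiki       80      28
3   squad       84      39
2      c4       91      50
4    wiki       93      63
filter rows where dataset in ['wiki', 'c4']:
  dataset  lr_x1e4  epochs
6      c4       26      41
1    wiki       48      30
0    wiki       80      28
2      c4       91      50
4    wiki       93      63
add column lr_x1e4_times_epochs = t['lr_x1e4'] * t['epochs']:
  dataset  lr_x1e4  epochs  lr_x1e4_times_epochs
6      c4       26      41                  1066
1    wiki       48      30                  1440
0    wiki       80      28                  2240
2      c4       91      50                  4550
4    wiki       93      63                  5859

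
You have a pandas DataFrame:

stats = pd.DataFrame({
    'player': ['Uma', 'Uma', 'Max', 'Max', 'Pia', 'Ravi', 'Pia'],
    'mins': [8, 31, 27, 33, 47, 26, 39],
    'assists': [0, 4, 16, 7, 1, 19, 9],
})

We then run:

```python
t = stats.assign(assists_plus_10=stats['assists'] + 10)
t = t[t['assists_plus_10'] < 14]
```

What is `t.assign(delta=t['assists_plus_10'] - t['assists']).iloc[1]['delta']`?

10

add column assists_plus_10 = stats['assists'] + 10:
  player  mins  assists  assists_plus_10
0    Uma     8        0               10
1    Uma    31        4               14
2    Max    27       16               26
3    Max    33        7               17
4    Pia    47        1               11
5   Ravi    26       19               29
6    Pia    39        9               19
filter rows where assists_plus_10 < 14:
  player  mins  assists  assists_plus_10
0    Uma     8        0               10
4    Pia    47        1               11
add column delta = t['assists_plus_10'] - t['assists']:
  player  mins  assists  assists_plus_10  delta
0    Uma     8        0               10     10
4    Pia    47        1               11     10
Then the value at position 1, column 'delta': 10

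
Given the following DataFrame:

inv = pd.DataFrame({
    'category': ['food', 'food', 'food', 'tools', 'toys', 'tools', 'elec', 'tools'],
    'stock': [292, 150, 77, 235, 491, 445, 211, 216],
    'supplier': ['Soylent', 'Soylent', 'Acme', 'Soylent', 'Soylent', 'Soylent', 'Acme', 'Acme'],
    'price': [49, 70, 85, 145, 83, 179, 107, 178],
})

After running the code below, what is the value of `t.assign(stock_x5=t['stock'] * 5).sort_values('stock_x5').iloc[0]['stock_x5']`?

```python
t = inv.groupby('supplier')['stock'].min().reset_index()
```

group by supplier, min of stock:
supplier
Acme        77
Soylent    150
Name: stock, dtype: int64
reset_index():
  supplier  stock
0     Acme     77
1  Soylent    150
add column stock_x5 = t['stock'] * 5:
  supplier  stock  stock_x5
0     Acme     77       385
1  Soylent    150       750
sort by stock_x5:
  supplier  stock  stock_x5
0     Acme     77       385
1  Soylent    150       750

385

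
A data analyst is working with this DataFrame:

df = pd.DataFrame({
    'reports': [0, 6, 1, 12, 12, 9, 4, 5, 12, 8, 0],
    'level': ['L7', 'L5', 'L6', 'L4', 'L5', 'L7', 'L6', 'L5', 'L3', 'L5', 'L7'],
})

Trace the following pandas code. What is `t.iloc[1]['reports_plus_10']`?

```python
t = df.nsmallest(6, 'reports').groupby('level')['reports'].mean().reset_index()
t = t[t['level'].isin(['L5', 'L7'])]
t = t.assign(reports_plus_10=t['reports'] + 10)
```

10.0

take 6 rows with smallest reports:
    reports level
0         0    L7
10        0    L7
2         1    L6
6         4    L6
7         5    L5
1         6    L5
group by level, mean of reports:
level
L5    5.5
L6    2.5
L7    0.0
Name: reports, dtype: float64
reset_index():
  level  reports
0    L5      5.5
1    L6      2.5
2    L7      0.0
filter rows where level in ['L5', 'L7']:
  level  reports
0    L5      5.5
2    L7      0.0
add column reports_plus_10 = t['reports'] + 10:
  level  reports  reports_plus_10
0    L5      5.5             15.5
2    L7      0.0             10.0
So iloc[1]['reports_plus_10'] = 10.0.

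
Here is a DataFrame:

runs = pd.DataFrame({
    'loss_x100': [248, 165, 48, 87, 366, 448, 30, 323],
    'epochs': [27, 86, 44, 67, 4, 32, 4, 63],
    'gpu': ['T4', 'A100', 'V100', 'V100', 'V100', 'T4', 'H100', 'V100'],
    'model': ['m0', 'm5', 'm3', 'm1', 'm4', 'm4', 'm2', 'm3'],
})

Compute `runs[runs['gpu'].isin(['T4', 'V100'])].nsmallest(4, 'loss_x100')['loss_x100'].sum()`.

filter rows where gpu in ['T4', 'V100']:
   loss_x100  epochs   gpu model
0        248      27    T4    m0
2         48      44  V100    m3
3         87      67  V100    m1
4        366       4  V100    m4
5        448      32    T4    m4
7        323      63  V100    m3
take 4 rows with smallest loss_x100:
   loss_x100  epochs   gpu model
2         48      44  V100    m3
3         87      67  V100    m1
0        248      27    T4    m0
7        323      63  V100    m3

706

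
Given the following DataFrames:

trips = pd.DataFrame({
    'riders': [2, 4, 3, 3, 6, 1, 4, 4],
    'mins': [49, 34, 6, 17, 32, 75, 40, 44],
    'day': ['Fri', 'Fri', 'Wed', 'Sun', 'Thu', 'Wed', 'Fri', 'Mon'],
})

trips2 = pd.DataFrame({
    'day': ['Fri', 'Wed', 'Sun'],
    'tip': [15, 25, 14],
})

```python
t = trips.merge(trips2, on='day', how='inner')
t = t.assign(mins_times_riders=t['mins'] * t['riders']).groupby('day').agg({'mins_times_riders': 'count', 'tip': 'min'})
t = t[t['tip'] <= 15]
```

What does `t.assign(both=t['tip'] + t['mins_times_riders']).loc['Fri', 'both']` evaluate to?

merge on 'day' (how='inner') → 6 rows:
   riders  mins  day  tip
0       2    49  Fri   15
1       4    34  Fri   15
2       3     6  Wed   25
3       3    17  Sun   14
4       1    75  Wed   25
5       4    40  Fri   15
add column mins_times_riders = t['mins'] * t['riders']:
   riders  mins  day  tip  mins_times_riders
0       2    49  Fri   15                 98
1       4    34  Fri   15                136
2       3     6  Wed   25                 18
3       3    17  Sun   14                 51
4       1    75  Wed   25                 75
5       4    40  Fri   15                160
group by day: count(mins_times_riders), min(tip):
     mins_times_riders  tip
day                        
Fri                  3   15
Sun                  1   14
Wed                  2   25
filter rows where tip <= 15:
     mins_times_riders  tip
day                        
Fri                  3   15
Sun                  1   14
add column both = t['tip'] + t['mins_times_riders']:
     mins_times_riders  tip  both
day                              
Fri                  3   15    18
Sun                  1   14    15
Finally, value at row 'Fri', column 'both' = 18.

18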